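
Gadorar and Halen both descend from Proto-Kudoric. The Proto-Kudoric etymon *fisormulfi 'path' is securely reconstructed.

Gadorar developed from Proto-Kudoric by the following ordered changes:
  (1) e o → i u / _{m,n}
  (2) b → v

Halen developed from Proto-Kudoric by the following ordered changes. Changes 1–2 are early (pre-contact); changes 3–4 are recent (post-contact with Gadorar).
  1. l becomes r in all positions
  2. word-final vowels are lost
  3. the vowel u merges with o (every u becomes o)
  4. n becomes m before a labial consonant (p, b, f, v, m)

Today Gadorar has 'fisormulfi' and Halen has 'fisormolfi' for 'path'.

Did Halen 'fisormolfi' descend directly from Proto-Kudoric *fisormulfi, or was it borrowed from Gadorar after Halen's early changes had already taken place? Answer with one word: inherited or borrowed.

borrowed

If inherited, *fisormulfi would pass through all of Halen's changes:
Halen: *fisormulfi > fisormurfi > fisormurf > fisormorf  (by unconditioned shift, apocope, vowel merger)
If borrowed from Gadorar 'fisormulfi' after the early changes, it would undergo only the recent ones:
  rule 3 (vowel merger): fisormulfi → fisormolfi
  rule 4 (nasal place assimilation): no change (fisormolfi)
  ⇒ as a loan: fisormolfi
Halen 'fisormolfi' matches the loan outcome 'fisormolfi', not the inherited 'fisormorf' — it skipped the early Halen changes, so it was borrowed from Gadorar.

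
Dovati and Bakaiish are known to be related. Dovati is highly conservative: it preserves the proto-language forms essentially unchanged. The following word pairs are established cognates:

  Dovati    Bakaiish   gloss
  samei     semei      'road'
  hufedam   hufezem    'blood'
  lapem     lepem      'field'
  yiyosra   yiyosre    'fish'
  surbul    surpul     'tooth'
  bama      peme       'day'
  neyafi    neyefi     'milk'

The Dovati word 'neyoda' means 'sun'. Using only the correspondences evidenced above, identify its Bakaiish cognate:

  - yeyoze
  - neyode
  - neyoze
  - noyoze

hufedam ~ hufezem — Dovati d corresponds to Bakaiish z between vowels (before a back vowel).
yiyosra ~ yiyosre, bama ~ peme — Dovati a corresponds to Bakaiish e word-finally.
Applying these to Dovati 'neyoda':
  neyoda → neyoza   (d→z between vowels (before a back vowel))
  neyoza → neyoze   (a→e word-finally)
So the Bakaiish cognate is 'neyoze'.

neyoze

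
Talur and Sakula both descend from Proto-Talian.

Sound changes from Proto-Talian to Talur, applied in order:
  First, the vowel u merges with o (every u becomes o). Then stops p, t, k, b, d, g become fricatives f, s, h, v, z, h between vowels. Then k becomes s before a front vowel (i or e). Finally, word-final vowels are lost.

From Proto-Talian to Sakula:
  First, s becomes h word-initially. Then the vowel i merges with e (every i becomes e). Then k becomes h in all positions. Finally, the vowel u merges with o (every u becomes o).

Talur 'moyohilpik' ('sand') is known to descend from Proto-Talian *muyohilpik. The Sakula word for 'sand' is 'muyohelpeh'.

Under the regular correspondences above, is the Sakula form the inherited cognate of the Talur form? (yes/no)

no

Derive the expected Sakula reflex of *muyohilpik:
Sakula: start from *muyohilpik.
  rule 1: no change — muyohilpik
  rule 2 (vowel merger): muyohilpik → muyohelpek
  rule 3 (unconditioned shift): muyohelpek → muyohelpeh
  rule 4 (vowel merger): muyohelpeh → moyohelpeh
  ⇒ Sakula moyohelpeh
The regular Sakula reflex would be 'moyohelpeh', but the attested form is 'muyohelpeh'. The correspondence is irregular, so they are not cognates (the Sakula form has a different source).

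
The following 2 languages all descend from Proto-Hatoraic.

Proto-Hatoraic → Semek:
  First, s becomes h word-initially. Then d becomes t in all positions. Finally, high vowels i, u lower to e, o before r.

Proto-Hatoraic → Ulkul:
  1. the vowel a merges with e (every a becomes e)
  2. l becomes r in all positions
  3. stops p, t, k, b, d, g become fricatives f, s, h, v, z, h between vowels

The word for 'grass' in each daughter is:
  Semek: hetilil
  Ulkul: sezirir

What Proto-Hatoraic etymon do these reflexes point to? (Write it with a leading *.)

*sedilil

Position 3: Semek has t, Ulkul has z. Taking the neighbouring segments as reconstructed: Semek t could go back to *t or *d; Ulkul z could go back to *d or *z — the one source consistent with every daughter is *d.
Position 5: Semek has l, Ulkul has r. Semek preserves l here (none of its changes turn any other segment into l), so the proto-segment is *l.
Verify the candidate proto-form against each daughter:
Semek: start from *sedilil.
  rule 1 (debuccalisation): sedilil → hedilil
  rule 2 (unconditioned shift): hedilil → hetilil
  rule 3: no change — hetilil
  ⇒ Semek hetilil
Ulkul: *sedilil
  sedilil (rule 1 does not apply)
  sedilil → sedirir   [unconditioned shift]
  sedirir → sezirir   [intervocalic lenition]
  giving Ulkul sezirir.
*sedilil is the unique common source.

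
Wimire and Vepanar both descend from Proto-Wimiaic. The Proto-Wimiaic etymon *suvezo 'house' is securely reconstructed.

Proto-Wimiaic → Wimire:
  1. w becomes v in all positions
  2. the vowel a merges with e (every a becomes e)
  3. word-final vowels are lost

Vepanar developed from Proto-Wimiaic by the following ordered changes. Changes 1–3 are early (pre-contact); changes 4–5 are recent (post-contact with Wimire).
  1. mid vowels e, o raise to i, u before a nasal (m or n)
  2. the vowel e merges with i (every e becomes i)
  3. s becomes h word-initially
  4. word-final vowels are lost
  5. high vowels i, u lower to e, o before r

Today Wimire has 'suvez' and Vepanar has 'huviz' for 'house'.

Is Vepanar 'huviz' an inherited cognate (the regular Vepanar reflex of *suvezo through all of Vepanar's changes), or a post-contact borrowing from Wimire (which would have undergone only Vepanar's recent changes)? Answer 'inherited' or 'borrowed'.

If inherited, *suvezo would pass through all of Vepanar's changes:
Vepanar: *suvezo
  suvezo (rule 1 does not apply)
  suvezo → suvizo   [vowel merger]
  suvizo → huvizo   [debuccalisation]
  huvizo → huviz   [apocope]
  huviz (rule 5 does not apply)
  giving Vepanar huviz.
If borrowed from Wimire 'suvez' after the early changes, it would undergo only the recent ones:
  rule 4 (apocope): no change (suvez)
  rule 5 (pre-rhotic lowering): no change (suvez)
  ⇒ as a loan: suvez
Vepanar 'huviz' matches the inherited outcome exactly, so it is an inherited cognate, not a loan.

inherited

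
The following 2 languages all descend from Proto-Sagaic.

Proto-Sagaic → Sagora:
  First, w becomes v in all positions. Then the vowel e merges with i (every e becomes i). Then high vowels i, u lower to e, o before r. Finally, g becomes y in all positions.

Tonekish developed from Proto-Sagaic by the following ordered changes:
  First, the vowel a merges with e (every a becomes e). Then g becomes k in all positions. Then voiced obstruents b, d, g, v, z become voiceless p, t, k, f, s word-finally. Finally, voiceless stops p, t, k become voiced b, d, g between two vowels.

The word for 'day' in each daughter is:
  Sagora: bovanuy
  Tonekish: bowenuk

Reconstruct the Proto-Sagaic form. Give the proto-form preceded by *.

*bowanug

Position 4: Sagora has a, Tonekish has e. Sagora preserves a here (none of its changes turn any other segment into a), so the proto-segment is *a.
Position 3: Sagora has v, Tonekish has w. Tonekish preserves w here (none of its changes turn any other segment into w), so the proto-segment is *w.
Position 7: Sagora has y, Tonekish has k. Taking the neighbouring segments as reconstructed: Sagora y could go back to *g or *y; Tonekish k could go back to *k or *g — the one source consistent with every daughter is *g.
Verify the candidate proto-form against each daughter:
Sagora: start from *bowanug.
  rule 1 (unconditioned shift): bowanug → bovanug
  rule 2: no change — bovanug
  rule 3: no change — bovanug
  rule 4 (unconditioned shift): bovanug → bovanuy
  ⇒ Sagora bovanuy
Tonekish: *bowanug > bowenug > bowenuk  (by vowel merger, unconditioned shift)
*bowanug is the unique common source.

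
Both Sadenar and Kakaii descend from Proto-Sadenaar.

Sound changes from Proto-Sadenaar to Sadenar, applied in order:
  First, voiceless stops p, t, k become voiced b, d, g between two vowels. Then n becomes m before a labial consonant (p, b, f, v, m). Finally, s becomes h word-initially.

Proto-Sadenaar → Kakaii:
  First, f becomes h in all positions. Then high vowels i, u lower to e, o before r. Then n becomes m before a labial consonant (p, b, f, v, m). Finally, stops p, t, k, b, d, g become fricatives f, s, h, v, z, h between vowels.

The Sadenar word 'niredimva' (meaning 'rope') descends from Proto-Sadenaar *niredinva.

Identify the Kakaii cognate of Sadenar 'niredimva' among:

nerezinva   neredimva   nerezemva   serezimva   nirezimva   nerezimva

nerezimva

Kakaii: start from *niredinva.
  rule 1: no change — niredinva
  rule 2 (pre-rhotic lowering): niredinva → neredinva
  rule 3 (nasal place assimilation): neredinva → neredimva
  rule 4 (intervocalic lenition): neredimva → nerezimva
  ⇒ Kakaii nerezimva
The other candidates each miss or misapply at least one Kakaii change.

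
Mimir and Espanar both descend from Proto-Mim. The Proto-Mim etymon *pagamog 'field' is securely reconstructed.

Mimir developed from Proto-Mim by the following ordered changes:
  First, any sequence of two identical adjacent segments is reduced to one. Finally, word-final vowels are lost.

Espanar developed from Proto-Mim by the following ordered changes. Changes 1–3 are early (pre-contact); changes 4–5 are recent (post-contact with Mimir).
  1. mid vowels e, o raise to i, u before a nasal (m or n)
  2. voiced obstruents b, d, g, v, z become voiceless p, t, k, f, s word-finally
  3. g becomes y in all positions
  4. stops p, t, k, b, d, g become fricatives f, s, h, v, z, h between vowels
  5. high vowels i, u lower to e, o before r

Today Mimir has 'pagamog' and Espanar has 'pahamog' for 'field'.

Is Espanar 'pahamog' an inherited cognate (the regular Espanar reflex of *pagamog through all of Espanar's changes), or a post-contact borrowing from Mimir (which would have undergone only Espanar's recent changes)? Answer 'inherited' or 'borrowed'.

borrowed

If inherited, *pagamog would pass through all of Espanar's changes:
Espanar: *pagamog
  pagamog (rule 1 does not apply)
  pagamog → pagamok   [final devoicing]
  pagamok → payamok   [unconditioned shift]
  payamok (rule 4 does not apply)
  payamok (rule 5 does not apply)
  giving Espanar payamok.
If borrowed from Mimir 'pagamog' after the early changes, it would undergo only the recent ones:
  rule 4 (intervocalic lenition): pagamog → pahamog
  rule 5 (pre-rhotic lowering): no change (pahamog)
  ⇒ as a loan: pahamog
Espanar 'pahamog' matches the loan outcome 'pahamog', not the inherited 'payamok' — it skipped the early Espanar changes, so it was borrowed from Mimir.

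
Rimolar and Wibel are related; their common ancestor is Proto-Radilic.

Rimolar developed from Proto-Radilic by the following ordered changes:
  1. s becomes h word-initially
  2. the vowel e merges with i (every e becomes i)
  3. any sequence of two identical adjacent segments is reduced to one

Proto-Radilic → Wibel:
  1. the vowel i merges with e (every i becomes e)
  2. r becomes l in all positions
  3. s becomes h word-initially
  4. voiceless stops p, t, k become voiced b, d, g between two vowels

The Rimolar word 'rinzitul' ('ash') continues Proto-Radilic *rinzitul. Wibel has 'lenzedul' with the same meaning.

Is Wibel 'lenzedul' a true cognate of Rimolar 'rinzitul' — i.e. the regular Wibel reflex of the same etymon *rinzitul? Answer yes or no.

yes

Derive the expected Wibel reflex of *rinzitul:
Wibel: *rinzitul > renzetul > lenzetul > lenzedul  (by vowel merger, unconditioned shift, intervocalic voicing)
Wibel 'lenzedul' matches the regular reflex exactly, so the pair is cognate.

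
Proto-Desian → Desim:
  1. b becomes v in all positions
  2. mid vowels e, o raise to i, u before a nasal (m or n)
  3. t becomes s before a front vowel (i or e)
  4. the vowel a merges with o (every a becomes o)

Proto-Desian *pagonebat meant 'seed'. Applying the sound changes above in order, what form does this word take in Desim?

Desim: *pagonebat > pagonevat > pagunevat > pogunevot  (by unconditioned shift, pre-nasal raising, vowel merger)

pogunevot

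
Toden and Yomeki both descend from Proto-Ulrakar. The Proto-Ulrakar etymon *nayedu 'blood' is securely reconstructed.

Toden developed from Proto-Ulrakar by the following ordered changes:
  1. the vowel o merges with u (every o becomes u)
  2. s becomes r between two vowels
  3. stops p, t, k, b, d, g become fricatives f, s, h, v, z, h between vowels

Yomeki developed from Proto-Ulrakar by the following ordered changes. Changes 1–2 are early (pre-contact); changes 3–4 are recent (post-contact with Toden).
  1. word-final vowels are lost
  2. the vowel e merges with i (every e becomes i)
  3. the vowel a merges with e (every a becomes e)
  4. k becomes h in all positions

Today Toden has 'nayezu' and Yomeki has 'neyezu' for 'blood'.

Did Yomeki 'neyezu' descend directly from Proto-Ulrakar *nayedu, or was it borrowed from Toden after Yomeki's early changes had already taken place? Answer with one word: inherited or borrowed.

If inherited, *nayedu would pass through all of Yomeki's changes:
Yomeki: *nayedu
  nayedu → nayed   [apocope]
  nayed → nayid   [vowel merger]
  nayid → neyid   [vowel merger]
  neyid (rule 4 does not apply)
  giving Yomeki neyid.
If borrowed from Toden 'nayezu' after the early changes, it would undergo only the recent ones:
  rule 3 (vowel merger): nayezu → neyezu
  rule 4 (unconditioned shift): no change (neyezu)
  ⇒ as a loan: neyezu
Yomeki 'neyezu' matches the loan outcome 'neyezu', not the inherited 'neyid' — it skipped the early Yomeki changes, so it was borrowed from Toden.

borrowed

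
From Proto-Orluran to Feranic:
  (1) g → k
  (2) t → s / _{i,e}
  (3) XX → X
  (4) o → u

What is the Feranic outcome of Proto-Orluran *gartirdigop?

karsirdikup

Feranic: *gartirdigop > kartirdikop > karsirdikop > karsirdikup  (by unconditioned shift, palatalisation, vowel merger)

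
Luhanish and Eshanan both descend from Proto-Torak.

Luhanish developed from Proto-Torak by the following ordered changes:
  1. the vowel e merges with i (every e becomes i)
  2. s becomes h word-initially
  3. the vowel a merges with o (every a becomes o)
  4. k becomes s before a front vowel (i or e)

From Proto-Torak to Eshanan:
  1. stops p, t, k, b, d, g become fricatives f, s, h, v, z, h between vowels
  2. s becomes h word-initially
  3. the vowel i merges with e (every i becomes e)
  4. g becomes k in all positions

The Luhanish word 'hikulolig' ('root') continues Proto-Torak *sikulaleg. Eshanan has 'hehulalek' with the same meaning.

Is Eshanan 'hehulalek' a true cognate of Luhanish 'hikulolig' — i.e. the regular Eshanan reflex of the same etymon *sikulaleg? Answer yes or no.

Derive the expected Eshanan reflex of *sikulaleg:
Eshanan: *sikulaleg > sihulaleg > hihulaleg > hehulaleg > hehulalek  (by intervocalic lenition, debuccalisation, vowel merger, unconditioned shift)
Eshanan 'hehulalek' matches the regular reflex exactly, so the pair is cognate.

yes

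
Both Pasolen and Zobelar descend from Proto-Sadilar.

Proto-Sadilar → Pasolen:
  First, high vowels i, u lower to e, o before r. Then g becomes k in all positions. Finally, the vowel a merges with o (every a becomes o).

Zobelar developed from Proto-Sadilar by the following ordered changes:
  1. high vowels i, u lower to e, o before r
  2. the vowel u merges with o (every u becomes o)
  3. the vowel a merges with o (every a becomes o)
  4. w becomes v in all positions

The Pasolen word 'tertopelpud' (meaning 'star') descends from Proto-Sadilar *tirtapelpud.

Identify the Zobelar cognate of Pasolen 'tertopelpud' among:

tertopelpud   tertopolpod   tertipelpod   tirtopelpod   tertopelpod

tertopelpod

Zobelar: *tirtapelpud
  tirtapelpud → tertapelpud   [pre-rhotic lowering]
  tertapelpud → tertapelpod   [vowel merger]
  tertapelpod → tertopelpod   [vowel merger]
  tertopelpod (rule 4 does not apply)
  giving Zobelar tertopelpod.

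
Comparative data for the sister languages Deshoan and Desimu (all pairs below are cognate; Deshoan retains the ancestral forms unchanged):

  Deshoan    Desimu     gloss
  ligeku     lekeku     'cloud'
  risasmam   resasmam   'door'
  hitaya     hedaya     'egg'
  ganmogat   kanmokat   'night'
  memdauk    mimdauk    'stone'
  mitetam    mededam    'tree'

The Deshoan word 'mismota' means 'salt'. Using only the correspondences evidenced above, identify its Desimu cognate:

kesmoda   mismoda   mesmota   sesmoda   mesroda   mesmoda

ligeku ~ lekeku, risasmam ~ resasmam — Deshoan i corresponds to Desimu e after a consonant, before a consonant other than r, m, n, p, b, f, v.
hitaya ~ hedaya, mitetam ~ mededam — Deshoan t corresponds to Desimu d between vowels (before a back vowel).
Applying these to Deshoan 'mismota':
  mismota → mesmota   (i→e after a consonant, before a consonant other than r, m, n, p, b, f, v)
  mesmota → mesmoda   (t→d between vowels (before a back vowel))
So the Desimu cognate is 'mesmoda'.

mesmoda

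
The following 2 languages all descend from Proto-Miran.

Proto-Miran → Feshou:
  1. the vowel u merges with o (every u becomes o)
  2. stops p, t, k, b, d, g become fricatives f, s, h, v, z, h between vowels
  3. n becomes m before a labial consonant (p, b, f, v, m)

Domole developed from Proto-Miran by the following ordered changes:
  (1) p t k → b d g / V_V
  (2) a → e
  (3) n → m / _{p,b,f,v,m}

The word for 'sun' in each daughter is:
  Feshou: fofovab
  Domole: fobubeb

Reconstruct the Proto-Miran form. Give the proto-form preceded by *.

*fopubab

Position 4: Feshou has o, Domole has u. Domole preserves u here (none of its changes turn any other segment into u), so the proto-segment is *u.
Position 3: Feshou has f, Domole has b. Taking the neighbouring segments as reconstructed: Feshou f could go back to *p or *f; Domole b could go back to *p or *b — the one source consistent with every daughter is *p.
This points to *fopubab. Verify forward in each daughter:
Feshou: *fopubab
  fopubab → fopobab   [vowel merger]
  fopobab → fofovab   [intervocalic lenition]
  fofovab (rule 3 does not apply)
  giving Feshou fofovab.
Domole: *fopubab
  fopubab → fobubab   [intervocalic voicing]
  fobubab → fobubeb   [vowel merger]
  fobubeb (rule 3 does not apply)
  giving Domole fobubeb.
*fopubab is the unique common source.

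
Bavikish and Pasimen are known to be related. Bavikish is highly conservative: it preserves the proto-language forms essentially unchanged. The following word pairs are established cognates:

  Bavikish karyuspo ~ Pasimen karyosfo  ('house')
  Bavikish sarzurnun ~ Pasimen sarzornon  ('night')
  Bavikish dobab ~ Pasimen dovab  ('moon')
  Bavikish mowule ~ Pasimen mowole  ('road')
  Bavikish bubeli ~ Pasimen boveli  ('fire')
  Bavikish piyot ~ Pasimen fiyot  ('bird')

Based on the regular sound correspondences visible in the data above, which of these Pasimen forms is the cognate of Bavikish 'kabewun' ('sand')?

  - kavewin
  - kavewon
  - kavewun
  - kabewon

kavewon

bubeli ~ boveli — Bavikish b corresponds to Pasimen v between vowels (before a front vowel).
sarzurnun ~ sarzornon — Bavikish u corresponds to Pasimen o after a consonant, before a nasal.
Applying these to Bavikish 'kabewun':
  kabewun → kavewun   (b→v between vowels (before a front vowel))
  kavewun → kavewon   (u→o after a consonant, before a nasal)
So the Pasimen cognate is 'kavewon'.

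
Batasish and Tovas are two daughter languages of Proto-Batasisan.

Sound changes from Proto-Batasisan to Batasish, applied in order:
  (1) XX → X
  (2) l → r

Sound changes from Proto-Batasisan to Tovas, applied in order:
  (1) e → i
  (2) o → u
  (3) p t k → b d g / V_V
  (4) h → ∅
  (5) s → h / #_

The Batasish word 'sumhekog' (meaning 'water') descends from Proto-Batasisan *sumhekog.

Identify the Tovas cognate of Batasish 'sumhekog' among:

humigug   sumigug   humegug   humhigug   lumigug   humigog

Tovas: start from *sumhekog.
  rule 1 (vowel merger): sumhekog → sumhikog
  rule 2 (vowel merger): sumhikog → sumhikug
  rule 3 (intervocalic voicing): sumhikug → sumhigug
  rule 4 (h-loss): sumhigug → sumigug
  rule 5 (debuccalisation): sumigug → humigug
  ⇒ Tovas humigug
Only 'humigug' matches the regular Tovas development of *sumhekog.

humigug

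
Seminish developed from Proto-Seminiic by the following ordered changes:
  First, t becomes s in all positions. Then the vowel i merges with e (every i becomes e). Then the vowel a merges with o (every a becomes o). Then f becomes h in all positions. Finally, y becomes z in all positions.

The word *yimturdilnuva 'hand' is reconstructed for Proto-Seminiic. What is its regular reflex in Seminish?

Seminish: start from *yimturdilnuva.
  rule 1 (unconditioned shift): yimturdilnuva → yimsurdilnuva
  rule 2 (vowel merger): yimsurdilnuva → yemsurdelnuva
  rule 3 (vowel merger): yemsurdelnuva → yemsurdelnuvo
  rule 4: no change — yemsurdelnuvo
  rule 5 (unconditioned shift): yemsurdelnuvo → zemsurdelnuvo
  ⇒ Seminish zemsurdelnuvo

zemsurdelnuvo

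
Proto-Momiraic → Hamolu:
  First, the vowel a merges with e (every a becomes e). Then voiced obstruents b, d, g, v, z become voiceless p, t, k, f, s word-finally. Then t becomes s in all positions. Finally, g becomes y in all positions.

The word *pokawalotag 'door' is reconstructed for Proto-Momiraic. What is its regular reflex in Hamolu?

pokewelosek

Hamolu: *pokawalotag
  pokawalotag → pokeweloteg   [vowel merger]
  pokeweloteg → pokewelotek   [final devoicing]
  pokewelotek → pokewelosek   [unconditioned shift]
  pokewelosek (rule 4 does not apply)
  giving Hamolu pokewelosek.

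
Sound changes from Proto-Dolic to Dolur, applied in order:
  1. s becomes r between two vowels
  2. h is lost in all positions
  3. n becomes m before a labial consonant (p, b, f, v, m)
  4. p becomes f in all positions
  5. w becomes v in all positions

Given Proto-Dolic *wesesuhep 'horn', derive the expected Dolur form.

Dolur: start from *wesesuhep.
  rule 1 (rhotacism): wesesuhep → wereruhep
  rule 2 (h-loss): wereruhep → wereruep
  rule 3: no change — wereruep
  rule 4 (unconditioned shift): wereruep → wereruef
  rule 5 (unconditioned shift): wereruef → vereruef
  ⇒ Dolur vereruef

vereruef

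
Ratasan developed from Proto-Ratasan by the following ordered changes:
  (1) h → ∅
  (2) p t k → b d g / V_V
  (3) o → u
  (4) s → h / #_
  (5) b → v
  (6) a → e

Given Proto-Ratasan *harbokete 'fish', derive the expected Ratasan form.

Ratasan: *harbokete > arbokete > arbogede > arbugede > arvugede > ervugede  (by h-loss, intervocalic voicing, vowel merger, unconditioned shift, vowel merger)

ervugede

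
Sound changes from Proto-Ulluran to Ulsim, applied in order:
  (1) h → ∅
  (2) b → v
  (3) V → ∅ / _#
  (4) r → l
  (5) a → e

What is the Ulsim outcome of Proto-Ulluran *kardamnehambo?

Ulsim: *kardamnehambo
  kardamnehambo → kardamneambo   [h-loss]
  kardamneambo → kardamneamvo   [unconditioned shift]
  kardamneamvo → kardamneamv   [apocope]
  kardamneamv → kaldamneamv   [unconditioned shift]
  kaldamneamv → keldemneemv   [vowel merger]
  giving Ulsim keldemneemv.

keldemneemv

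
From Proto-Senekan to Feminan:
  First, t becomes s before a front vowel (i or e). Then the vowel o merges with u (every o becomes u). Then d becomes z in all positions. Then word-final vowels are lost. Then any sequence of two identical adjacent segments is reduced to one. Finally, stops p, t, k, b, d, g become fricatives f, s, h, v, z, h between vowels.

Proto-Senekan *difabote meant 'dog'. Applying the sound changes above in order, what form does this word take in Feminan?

zifavus

Feminan: *difabote
  difabote → difabose   [palatalisation]
  difabose → difabuse   [vowel merger]
  difabuse → zifabuse   [unconditioned shift]
  zifabuse → zifabus   [apocope]
  zifabus (rule 5 does not apply)
  zifabus → zifavus   [intervocalic lenition]
  giving Feminan zifavus.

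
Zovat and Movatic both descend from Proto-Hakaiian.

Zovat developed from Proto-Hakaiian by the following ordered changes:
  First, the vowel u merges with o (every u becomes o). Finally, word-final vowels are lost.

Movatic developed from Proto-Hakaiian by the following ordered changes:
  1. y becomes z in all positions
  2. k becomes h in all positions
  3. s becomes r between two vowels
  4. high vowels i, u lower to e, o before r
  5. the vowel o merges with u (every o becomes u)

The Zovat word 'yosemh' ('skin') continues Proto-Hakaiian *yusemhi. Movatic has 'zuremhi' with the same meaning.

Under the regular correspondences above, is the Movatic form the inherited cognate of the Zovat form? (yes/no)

Derive the expected Movatic reflex of *yusemhi:
Movatic: start from *yusemhi.
  rule 1 (unconditioned shift): yusemhi → zusemhi
  rule 2: no change — zusemhi
  rule 3 (rhotacism): zusemhi → zuremhi
  rule 4 (pre-rhotic lowering): zuremhi → zoremhi
  rule 5 (vowel merger): zoremhi → zuremhi
  ⇒ Movatic zuremhi
Movatic 'zuremhi' matches the regular reflex exactly, so the pair is cognate.

yes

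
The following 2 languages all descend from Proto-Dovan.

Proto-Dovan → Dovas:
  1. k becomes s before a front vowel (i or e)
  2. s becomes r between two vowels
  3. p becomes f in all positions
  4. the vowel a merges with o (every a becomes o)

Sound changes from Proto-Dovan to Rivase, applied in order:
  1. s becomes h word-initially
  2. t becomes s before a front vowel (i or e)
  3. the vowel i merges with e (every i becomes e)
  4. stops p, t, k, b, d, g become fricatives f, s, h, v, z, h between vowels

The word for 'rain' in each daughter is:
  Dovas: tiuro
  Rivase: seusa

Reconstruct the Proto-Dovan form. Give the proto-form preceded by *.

Position 4: Dovas has r, Rivase has s. Taking the neighbouring segments as reconstructed: Dovas r could go back to *s or *r; Rivase s could go back to *t or *s — the one source consistent with every daughter is *s.
Position 5: Dovas has o, Rivase has a. Rivase preserves a here (none of its changes turn any other segment into a), so the proto-segment is *a.
Position 2: Dovas has i, Rivase has e. Dovas preserves i here (none of its changes turn any other segment into i), so the proto-segment is *i.
Continuing position by position gives *tiusa; check it forward:
Dovas: start from *tiusa.
  rule 1: no change — tiusa
  rule 2 (rhotacism): tiusa → tiura
  rule 3: no change — tiura
  rule 4 (vowel merger): tiura → tiuro
  ⇒ Dovas tiuro
Rivase: start from *tiusa.
  rule 1: no change — tiusa
  rule 2 (palatalisation): tiusa → siusa
  rule 3 (vowel merger): siusa → seusa
  rule 4: no change — seusa
  ⇒ Rivase seusa
No other proto-form is consistent with every reflex, so the reconstruction is *tiusa.

*tiusa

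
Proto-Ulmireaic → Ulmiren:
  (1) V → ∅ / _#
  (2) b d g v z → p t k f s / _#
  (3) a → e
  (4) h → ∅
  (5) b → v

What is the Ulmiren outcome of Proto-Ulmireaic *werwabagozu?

Ulmiren: *werwabagozu > werwabagoz > werwabagos > werwebegos > werwevegos  (by apocope, final devoicing, vowel merger, unconditioned shift)

werwevegos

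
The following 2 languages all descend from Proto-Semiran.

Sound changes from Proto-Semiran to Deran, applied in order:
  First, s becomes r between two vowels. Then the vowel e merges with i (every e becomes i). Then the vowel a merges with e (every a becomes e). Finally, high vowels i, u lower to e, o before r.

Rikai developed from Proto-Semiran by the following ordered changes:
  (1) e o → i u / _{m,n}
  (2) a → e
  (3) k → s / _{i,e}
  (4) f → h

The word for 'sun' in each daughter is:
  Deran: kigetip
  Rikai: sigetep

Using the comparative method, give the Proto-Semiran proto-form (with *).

Position 6: Deran has i, Rikai has e. Taking the neighbouring segments as reconstructed: Deran i could go back to *e or *i; Rikai e could go back to *a or *e — the one source consistent with every daughter is *e.
Position 4: Deran has e, Rikai has e. Taking the neighbouring segments as reconstructed: Deran e can only go back to *a; Rikai e could go back to *a or *e — the one source consistent with every daughter is *a.
Position 1: Deran has k, Rikai has s. Deran preserves k here (none of its changes turn any other segment into k), so the proto-segment is *k.
This points to *kigatep. Verify forward in each daughter:
Deran: start from *kigatep.
  rule 1: no change — kigatep
  rule 2 (vowel merger): kigatep → kigatip
  rule 3 (vowel merger): kigatip → kigetip
  rule 4: no change — kigetip
  ⇒ Deran kigetip
Rikai: *kigatep
  kigatep (rule 1 does not apply)
  kigatep → kigetep   [vowel merger]
  kigetep → sigetep   [palatalisation]
  sigetep (rule 4 does not apply)
  giving Rikai sigetep.
No other proto-form is consistent with every reflex, so the reconstruction is *kigatep.

*kigatep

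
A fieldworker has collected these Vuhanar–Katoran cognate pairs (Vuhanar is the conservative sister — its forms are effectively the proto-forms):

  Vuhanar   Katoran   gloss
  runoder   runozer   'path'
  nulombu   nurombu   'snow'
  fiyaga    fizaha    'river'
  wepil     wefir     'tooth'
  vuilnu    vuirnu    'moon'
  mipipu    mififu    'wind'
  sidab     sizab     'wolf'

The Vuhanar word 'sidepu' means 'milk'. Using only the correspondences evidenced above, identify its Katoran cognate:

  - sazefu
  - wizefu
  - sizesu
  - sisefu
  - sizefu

runoder ~ runozer — Vuhanar d corresponds to Katoran z between vowels (before a front vowel).
mipipu ~ mififu — Vuhanar p corresponds to Katoran f between vowels (before a back vowel).
Applying these to Vuhanar 'sidepu':
  sidepu → sizepu   (d→z between vowels (before a front vowel))
  sizepu → sizefu   (p→f between vowels (before a back vowel))
So the Katoran cognate is 'sizefu'.

sizefu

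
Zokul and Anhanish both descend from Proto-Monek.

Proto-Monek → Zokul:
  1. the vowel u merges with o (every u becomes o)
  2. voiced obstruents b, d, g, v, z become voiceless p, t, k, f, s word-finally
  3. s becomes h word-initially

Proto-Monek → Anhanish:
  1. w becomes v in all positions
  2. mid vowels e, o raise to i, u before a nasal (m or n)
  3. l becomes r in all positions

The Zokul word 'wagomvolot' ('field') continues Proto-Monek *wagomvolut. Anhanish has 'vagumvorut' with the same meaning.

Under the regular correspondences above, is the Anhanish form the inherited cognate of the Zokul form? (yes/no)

Derive the expected Anhanish reflex of *wagomvolut:
Anhanish: start from *wagomvolut.
  rule 1 (unconditioned shift): wagomvolut → vagomvolut
  rule 2 (pre-nasal raising): vagomvolut → vagumvolut
  rule 3 (unconditioned shift): vagumvolut → vagumvorut
  ⇒ Anhanish vagumvorut
Anhanish 'vagumvorut' matches the regular reflex exactly, so the pair is cognate.

yes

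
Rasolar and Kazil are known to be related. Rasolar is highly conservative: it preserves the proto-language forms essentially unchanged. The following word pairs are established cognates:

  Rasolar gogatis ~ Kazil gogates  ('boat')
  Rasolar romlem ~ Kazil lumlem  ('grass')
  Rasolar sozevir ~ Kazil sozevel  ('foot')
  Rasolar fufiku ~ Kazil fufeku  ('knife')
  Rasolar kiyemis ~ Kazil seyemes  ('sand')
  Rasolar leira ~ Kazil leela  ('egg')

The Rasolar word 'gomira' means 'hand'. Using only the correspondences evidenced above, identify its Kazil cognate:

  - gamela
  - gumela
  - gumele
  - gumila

romlem ~ lumlem — Rasolar o corresponds to Kazil u after a consonant, before a nasal.
sozevir ~ sozevel — Rasolar i corresponds to Kazil e after a consonant, before r.
leira ~ leela — Rasolar r corresponds to Kazil l between vowels (before a back vowel).
Applying these to Rasolar 'gomira':
  gomira → gumira   (o→u after a consonant, before a nasal)
  gumira → gumera   (i→e after a consonant, before r)
  gumera → gumela   (r→l between vowels (before a back vowel))
So the Kazil cognate is 'gumela'.

gumela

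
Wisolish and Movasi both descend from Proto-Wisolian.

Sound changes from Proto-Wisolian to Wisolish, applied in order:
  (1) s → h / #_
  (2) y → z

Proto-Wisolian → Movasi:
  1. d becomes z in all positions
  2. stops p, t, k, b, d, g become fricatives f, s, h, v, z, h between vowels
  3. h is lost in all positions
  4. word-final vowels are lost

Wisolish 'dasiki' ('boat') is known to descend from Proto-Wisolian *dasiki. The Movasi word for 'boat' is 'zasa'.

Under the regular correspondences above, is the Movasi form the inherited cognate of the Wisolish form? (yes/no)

no

Derive the expected Movasi reflex of *dasiki:
Movasi: start from *dasiki.
  rule 1 (unconditioned shift): dasiki → zasiki
  rule 2 (intervocalic lenition): zasiki → zasihi
  rule 3 (h-loss): zasihi → zasii
  rule 4 (apocope): zasii → zasi
  ⇒ Movasi zasi
The regular Movasi reflex would be 'zasi', but the attested form is 'zasa'. The correspondence is irregular, so they are not cognates (the Movasi form has a different source).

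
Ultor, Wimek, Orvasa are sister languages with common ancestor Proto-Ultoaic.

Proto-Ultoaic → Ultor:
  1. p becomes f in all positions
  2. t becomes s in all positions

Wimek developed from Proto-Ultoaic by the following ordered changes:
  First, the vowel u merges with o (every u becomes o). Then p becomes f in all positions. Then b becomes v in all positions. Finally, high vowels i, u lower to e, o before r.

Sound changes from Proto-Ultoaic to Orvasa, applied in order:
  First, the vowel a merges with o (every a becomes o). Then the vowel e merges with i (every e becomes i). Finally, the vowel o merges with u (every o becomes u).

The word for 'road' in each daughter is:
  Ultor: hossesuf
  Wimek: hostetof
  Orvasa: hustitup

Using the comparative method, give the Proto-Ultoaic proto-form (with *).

Position 4: Ultor has s, Wimek has t, Orvasa has t. Wimek preserves t here (none of its changes turn any other segment into t), so the proto-segment is *t.
Position 7: Ultor has u, Wimek has o, Orvasa has u. Ultor preserves u here (none of its changes turn any other segment into u), so the proto-segment is *u.
Continuing position by position gives *hostetup; check it forward:
Ultor: *hostetup
  hostetup → hostetuf   [unconditioned shift]
  hostetuf → hossesuf   [unconditioned shift]
  giving Ultor hossesuf.
Wimek: start from *hostetup.
  rule 1 (vowel merger): hostetup → hostetop
  rule 2 (unconditioned shift): hostetop → hostetof
  rule 3: no change — hostetof
  rule 4: no change — hostetof
  ⇒ Wimek hostetof
Orvasa: *hostetup
  hostetup (rule 1 does not apply)
  hostetup → hostitup   [vowel merger]
  hostitup → hustitup   [vowel merger]
  giving Orvasa hustitup.
*hostetup is the unique common source.

*hostetup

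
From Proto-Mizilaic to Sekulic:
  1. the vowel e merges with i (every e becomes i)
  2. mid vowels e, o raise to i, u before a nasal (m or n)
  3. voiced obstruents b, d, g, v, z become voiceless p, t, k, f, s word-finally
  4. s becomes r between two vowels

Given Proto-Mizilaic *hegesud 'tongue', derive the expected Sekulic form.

higirut

Sekulic: *hegesud
  hegesud → higisud   [vowel merger]
  higisud (rule 2 does not apply)
  higisud → higisut   [final devoicing]
  higisut → higirut   [rhotacism]
  giving Sekulic higirut.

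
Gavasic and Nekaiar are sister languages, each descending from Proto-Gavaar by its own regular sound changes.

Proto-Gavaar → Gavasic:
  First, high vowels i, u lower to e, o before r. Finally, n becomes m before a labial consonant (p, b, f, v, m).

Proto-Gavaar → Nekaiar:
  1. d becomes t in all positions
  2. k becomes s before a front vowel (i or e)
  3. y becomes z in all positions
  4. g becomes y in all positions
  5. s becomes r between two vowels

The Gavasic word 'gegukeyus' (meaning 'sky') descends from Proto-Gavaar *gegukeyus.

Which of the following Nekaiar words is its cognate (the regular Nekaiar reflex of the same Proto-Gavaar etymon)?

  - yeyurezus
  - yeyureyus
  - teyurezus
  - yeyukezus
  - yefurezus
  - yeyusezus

Nekaiar: *gegukeyus > geguseyus > gegusezus > yeyusezus > yeyurezus  (by palatalisation, unconditioned shift, unconditioned shift, rhotacism)
Among the options, 'yeyurezus' alone shows every Nekaiar change applied in order.

yeyurezus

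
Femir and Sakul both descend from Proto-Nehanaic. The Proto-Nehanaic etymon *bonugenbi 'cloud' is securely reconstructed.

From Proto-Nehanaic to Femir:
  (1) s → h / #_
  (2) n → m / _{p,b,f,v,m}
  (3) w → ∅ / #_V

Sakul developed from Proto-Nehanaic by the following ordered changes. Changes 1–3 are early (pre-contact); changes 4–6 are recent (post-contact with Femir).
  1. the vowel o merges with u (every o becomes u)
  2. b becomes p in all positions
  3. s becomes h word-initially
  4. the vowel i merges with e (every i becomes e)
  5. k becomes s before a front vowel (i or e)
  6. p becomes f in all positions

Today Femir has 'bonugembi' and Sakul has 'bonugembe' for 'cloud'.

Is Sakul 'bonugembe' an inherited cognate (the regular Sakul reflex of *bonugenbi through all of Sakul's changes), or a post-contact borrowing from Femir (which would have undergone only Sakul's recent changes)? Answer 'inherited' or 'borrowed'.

borrowed

If inherited, *bonugenbi would pass through all of Sakul's changes:
Sakul: start from *bonugenbi.
  rule 1 (vowel merger): bonugenbi → bunugenbi
  rule 2 (unconditioned shift): bunugenbi → punugenpi
  rule 3: no change — punugenpi
  rule 4 (vowel merger): punugenpi → punugenpe
  rule 5: no change — punugenpe
  rule 6 (unconditioned shift): punugenpe → funugenfe
  ⇒ Sakul funugenfe
If borrowed from Femir 'bonugembi' after the early changes, it would undergo only the recent ones:
  rule 4 (vowel merger): bonugembi → bonugembe
  rule 5 (palatalisation): no change (bonugembe)
  rule 6 (unconditioned shift): no change (bonugembe)
  ⇒ as a loan: bonugembe
Sakul 'bonugembe' matches the loan outcome 'bonugembe', not the inherited 'funugenfe' — it skipped the early Sakul changes, so it was borrowed from Femir.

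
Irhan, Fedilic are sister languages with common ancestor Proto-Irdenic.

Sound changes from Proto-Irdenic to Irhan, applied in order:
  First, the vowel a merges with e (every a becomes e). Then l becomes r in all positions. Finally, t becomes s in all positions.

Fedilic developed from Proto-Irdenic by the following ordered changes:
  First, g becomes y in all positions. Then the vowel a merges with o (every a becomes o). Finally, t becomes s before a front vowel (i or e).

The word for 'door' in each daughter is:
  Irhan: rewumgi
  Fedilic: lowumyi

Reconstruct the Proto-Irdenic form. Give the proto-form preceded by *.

*lawumgi

Position 2: Irhan has e, Fedilic has o. Taking the neighbouring segments as reconstructed: Irhan e could go back to *a or *e; Fedilic o could go back to *a or *o — the one source consistent with every daughter is *a.
Position 1: Irhan has r, Fedilic has l. Fedilic preserves l here (none of its changes turn any other segment into l), so the proto-segment is *l.
Position 6: Irhan has g, Fedilic has y. Irhan preserves g here (none of its changes turn any other segment into g), so the proto-segment is *g.
The remaining positions agree across the daughters. Check the candidate against every language:
Irhan: *lawumgi
  lawumgi → lewumgi   [vowel merger]
  lewumgi → rewumgi   [unconditioned shift]
  rewumgi (rule 3 does not apply)
  giving Irhan rewumgi.
Fedilic: start from *lawumgi.
  rule 1 (unconditioned shift): lawumgi → lawumyi
  rule 2 (vowel merger): lawumyi → lowumyi
  rule 3: no change — lowumyi
  ⇒ Fedilic lowumyi
*lawumgi is the unique common source.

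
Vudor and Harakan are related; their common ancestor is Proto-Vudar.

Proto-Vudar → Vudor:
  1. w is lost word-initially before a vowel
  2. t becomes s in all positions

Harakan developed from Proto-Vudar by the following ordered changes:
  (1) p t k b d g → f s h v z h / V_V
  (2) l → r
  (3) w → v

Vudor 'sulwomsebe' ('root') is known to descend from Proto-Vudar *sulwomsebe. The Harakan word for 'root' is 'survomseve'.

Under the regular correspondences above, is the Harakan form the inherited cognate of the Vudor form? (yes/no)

yes

Derive the expected Harakan reflex of *sulwomsebe:
Harakan: *sulwomsebe
  sulwomsebe → sulwomseve   [intervocalic lenition]
  sulwomseve → surwomseve   [unconditioned shift]
  surwomseve → survomseve   [unconditioned shift]
  giving Harakan survomseve.
Harakan 'survomseve' matches the regular reflex exactly, so the pair is cognate.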